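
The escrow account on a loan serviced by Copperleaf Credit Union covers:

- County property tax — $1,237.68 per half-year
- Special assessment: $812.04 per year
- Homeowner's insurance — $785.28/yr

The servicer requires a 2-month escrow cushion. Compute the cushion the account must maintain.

$678.78

County property tax: $1,237.68 × 2 = $2,475.36/yr
Special assessment: $812.04/yr
Homeowner's insurance: $785.28/yr
Total annual escrow = $4,072.68
Monthly = $4,072.68 ÷ 12 = $339.39
Reserve = 2 × $339.39 = $678.78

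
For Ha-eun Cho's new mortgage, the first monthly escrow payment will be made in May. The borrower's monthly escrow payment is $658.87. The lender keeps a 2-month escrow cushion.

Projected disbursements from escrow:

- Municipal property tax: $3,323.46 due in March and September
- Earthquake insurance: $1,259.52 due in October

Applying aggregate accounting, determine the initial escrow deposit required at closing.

Cushion = 2 × $658.87 = $1,317.74
Trial balance (start $0, +$658.87 each month, − disbursements):
  May: +$658.87 → $658.87
  Jun: +$658.87 → $1,317.74
  Jul: +$658.87 → $1,976.61
  Aug: +$658.87 → $2,635.48
  Sep: +$658.87 − $3,323.46 → -$29.11
  Oct: +$658.87 − $1,259.52 → -$629.76
  Nov: +$658.87 → $29.11
  Dec: +$658.87 → $687.98
  Jan: +$658.87 → $1,346.85
  Feb: +$658.87 → $2,005.72
  Mar: +$658.87 − $3,323.46 → -$658.87
  Apr: +$658.87 → $0.00
Lowest trial balance = -$658.87 (Mar)
Initial deposit = cushion − low point = $1,317.74 − (-$658.87) = $1,976.61

$1,976.61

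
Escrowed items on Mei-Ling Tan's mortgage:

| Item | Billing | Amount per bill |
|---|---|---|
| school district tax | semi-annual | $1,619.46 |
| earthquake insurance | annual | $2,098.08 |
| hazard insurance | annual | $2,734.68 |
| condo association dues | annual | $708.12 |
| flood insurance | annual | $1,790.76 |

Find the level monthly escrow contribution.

$880.88

School district tax — $1,619.46 × 2 = $3,238.92 per year
Earthquake insurance — $2,098.08 per year
Hazard insurance — $2,734.68 per year
Condo association dues — $708.12 per year
Flood insurance — $1,790.76 per year
Yearly total = $10,570.56
Monthly = $10,570.56 / 12 = $880.88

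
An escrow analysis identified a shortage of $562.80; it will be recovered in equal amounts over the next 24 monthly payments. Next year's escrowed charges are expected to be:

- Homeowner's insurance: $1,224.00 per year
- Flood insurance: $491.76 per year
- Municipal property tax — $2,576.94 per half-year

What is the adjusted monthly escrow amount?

Homeowner's insurance = $1,224.00
Flood insurance = $491.76
Municipal property tax = $2,576.94 × 2 = $5,153.88
Annual escrow total = $1,224.00 + $491.76 + $5,153.88 = $6,869.64
Base monthly escrow = $6,869.64 / 12 = $572.47
Shortage spread = $562.80 ÷ 24 = $23.45/mo
Adjusted monthly = $572.47 + $23.45 = $595.92

$595.92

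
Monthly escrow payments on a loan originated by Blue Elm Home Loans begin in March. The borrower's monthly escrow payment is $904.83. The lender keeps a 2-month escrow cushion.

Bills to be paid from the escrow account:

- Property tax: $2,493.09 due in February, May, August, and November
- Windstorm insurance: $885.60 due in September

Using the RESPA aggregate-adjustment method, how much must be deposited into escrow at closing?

$2,031.06

Cushion = 2 × $904.83 = $1,809.66
Trial balance (start $0, +$904.83 each month, − disbursements):
  Mar: +$904.83 → $904.83
  Apr: +$904.83 → $1,809.66
  May: +$904.83 − $2,493.09 → $221.40
  Jun: +$904.83 → $1,126.23
  Jul: +$904.83 → $2,031.06
  Aug: +$904.83 − $2,493.09 → $442.80
  Sep: +$904.83 − $885.60 → $462.03
  Oct: +$904.83 → $1,366.86
  Nov: +$904.83 − $2,493.09 → -$221.40
  Dec: +$904.83 → $683.43
  Jan: +$904.83 → $1,588.26
  Feb: +$904.83 − $2,493.09 → $0.00
Lowest trial balance = -$221.40 (Nov)
Initial deposit = cushion − low point = $1,809.66 − (-$221.40) = $2,031.06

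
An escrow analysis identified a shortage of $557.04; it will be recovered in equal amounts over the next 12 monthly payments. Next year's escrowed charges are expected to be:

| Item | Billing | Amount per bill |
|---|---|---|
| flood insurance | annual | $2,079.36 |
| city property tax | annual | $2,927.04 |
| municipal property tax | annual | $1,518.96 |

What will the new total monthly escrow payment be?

Flood insurance = $2,079.36
City property tax = $2,927.04
Municipal property tax = $1,518.96
Annual escrow total = $2,079.36 + $2,927.04 + $1,518.96 = $6,525.36
Monthly escrow = $6,525.36 ÷ 12 = $543.78
Shortage spread = $557.04 ÷ 12 = $46.42/mo
New monthly escrow = $543.78 + $46.42 = $590.20

$590.20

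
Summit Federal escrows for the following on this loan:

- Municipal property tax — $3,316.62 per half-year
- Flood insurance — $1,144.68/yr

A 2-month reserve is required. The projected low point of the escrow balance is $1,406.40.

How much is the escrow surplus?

$110.08

Municipal property tax = $3,316.62 × 2 = $6,633.24
Flood insurance = $1,144.68
Total per year = $6,633.24 + $1,144.68 = $7,777.92
Per month = $7,777.92 ÷ 12 = $648.16
Cushion = 2 × $648.16 = $1,296.32
Surplus = $1,406.40 − $1,296.32 = $110.08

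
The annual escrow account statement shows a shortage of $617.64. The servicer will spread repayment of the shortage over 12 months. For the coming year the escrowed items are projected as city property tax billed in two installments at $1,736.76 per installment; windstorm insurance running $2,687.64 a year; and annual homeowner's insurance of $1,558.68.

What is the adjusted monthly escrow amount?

City property tax: $1,736.76 × 2 = $3,473.52 per year
Windstorm insurance: $2,687.64 per year
Homeowner's insurance: $1,558.68 per year
Yearly total = $7,719.84
Base monthly escrow = $7,719.84 ÷ 12 = $643.32
Shortage spread = $617.64 / 12 = $51.47/mo
Adjusted monthly = $643.32 + $51.47 = $694.79

$694.79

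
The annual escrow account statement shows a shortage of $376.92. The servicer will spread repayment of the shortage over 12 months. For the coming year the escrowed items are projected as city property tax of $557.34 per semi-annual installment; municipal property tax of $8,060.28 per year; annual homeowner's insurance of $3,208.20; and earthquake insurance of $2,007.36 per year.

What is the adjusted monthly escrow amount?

City property tax — $557.34 × 2 = $1,114.68 annually
Municipal property tax — $8,060.28 annually
Homeowner's insurance — $3,208.20 annually
Earthquake insurance — $2,007.36 annually
Yearly total = $14,390.52
Base monthly escrow = $14,390.52 / 12 = $1,199.21
Shortage spread = $376.92 ÷ 12 = $31.41/mo
New monthly escrow = $1,199.21 + $31.41 = $1,230.62

$1,230.62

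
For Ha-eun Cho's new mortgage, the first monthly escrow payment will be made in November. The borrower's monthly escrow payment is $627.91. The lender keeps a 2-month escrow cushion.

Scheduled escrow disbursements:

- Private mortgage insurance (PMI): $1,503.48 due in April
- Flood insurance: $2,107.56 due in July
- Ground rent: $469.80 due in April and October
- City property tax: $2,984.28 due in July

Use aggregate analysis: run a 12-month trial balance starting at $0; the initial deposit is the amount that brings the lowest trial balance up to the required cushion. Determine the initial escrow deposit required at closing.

Cushion = 2 × $627.91 = $1,255.82
Trial balance (start $0, +$627.91 each month, − disbursements):
  Nov: +$627.91 → $627.91
  Dec: +$627.91 → $1,255.82
  Jan: +$627.91 → $1,883.73
  Feb: +$627.91 → $2,511.64
  Mar: +$627.91 → $3,139.55
  Apr: +$627.91 − $1,973.28 → $1,794.18
  May: +$627.91 → $2,422.09
  Jun: +$627.91 → $3,050.00
  Jul: +$627.91 − $5,091.84 → -$1,413.93
  Aug: +$627.91 → -$786.02
  Sep: +$627.91 → -$158.11
  Oct: +$627.91 − $469.80 → $0.00
Lowest trial balance = -$1,413.93 (Jul)
Initial deposit = cushion − low point = $1,255.82 − (-$1,413.93) = $2,669.75

$2,669.75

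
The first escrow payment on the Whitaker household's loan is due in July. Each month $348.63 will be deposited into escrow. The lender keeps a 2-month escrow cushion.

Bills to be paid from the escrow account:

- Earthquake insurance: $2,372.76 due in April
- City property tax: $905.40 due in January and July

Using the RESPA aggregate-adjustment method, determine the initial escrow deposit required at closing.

Cushion = 2 × $348.63 = $697.26
Trial balance (start $0, +$348.63 each month, − disbursements):
  Jul: +$348.63 − $905.40 → -$556.77
  Aug: +$348.63 → -$208.14
  Sep: +$348.63 → $140.49
  Oct: +$348.63 → $489.12
  Nov: +$348.63 → $837.75
  Dec: +$348.63 → $1,186.38
  Jan: +$348.63 − $905.40 → $629.61
  Feb: +$348.63 → $978.24
  Mar: +$348.63 → $1,326.87
  Apr: +$348.63 − $2,372.76 → -$697.26
  May: +$348.63 → -$348.63
  Jun: +$348.63 → $0.00
Lowest trial balance = -$697.26 (Apr)
Initial deposit = cushion − low point = $697.26 − (-$697.26) = $1,394.52

$1,394.52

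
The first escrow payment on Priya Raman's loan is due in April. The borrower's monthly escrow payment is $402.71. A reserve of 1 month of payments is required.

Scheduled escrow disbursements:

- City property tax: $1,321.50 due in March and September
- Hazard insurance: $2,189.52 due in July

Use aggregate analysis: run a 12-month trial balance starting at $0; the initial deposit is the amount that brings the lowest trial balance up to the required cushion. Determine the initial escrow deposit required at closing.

$1,497.47

Cushion = 1 × $402.71 = $402.71
Trial balance (start $0, +$402.71 each month, − disbursements):
  Apr: +$402.71 → $402.71
  May: +$402.71 → $805.42
  Jun: +$402.71 → $1,208.13
  Jul: +$402.71 − $2,189.52 → -$578.68
  Aug: +$402.71 → -$175.97
  Sep: +$402.71 − $1,321.50 → -$1,094.76
  Oct: +$402.71 → -$692.05
  Nov: +$402.71 → -$289.34
  Dec: +$402.71 → $113.37
  Jan: +$402.71 → $516.08
  Feb: +$402.71 → $918.79
  Mar: +$402.71 − $1,321.50 → $0.00
Lowest trial balance = -$1,094.76 (Sep)
Initial deposit = cushion − low point = $402.71 − (-$1,094.76) = $1,497.47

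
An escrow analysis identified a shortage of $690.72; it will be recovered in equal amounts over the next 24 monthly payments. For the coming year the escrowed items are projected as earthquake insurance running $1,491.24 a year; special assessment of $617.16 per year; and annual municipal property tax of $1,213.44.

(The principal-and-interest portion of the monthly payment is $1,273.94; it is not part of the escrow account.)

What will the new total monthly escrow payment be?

$305.60

Earthquake insurance: $1,491.24 annually
Special assessment: $617.16 annually
Municipal property tax: $1,213.44 annually
Yearly total = $1,491.24 + $617.16 + $1,213.44 = $3,321.84
Base monthly escrow = $3,321.84 ÷ 12 = $276.82
Shortage per month = $690.72 / 24 = $28.78
Adjusted monthly = $276.82 + $28.78 = $305.60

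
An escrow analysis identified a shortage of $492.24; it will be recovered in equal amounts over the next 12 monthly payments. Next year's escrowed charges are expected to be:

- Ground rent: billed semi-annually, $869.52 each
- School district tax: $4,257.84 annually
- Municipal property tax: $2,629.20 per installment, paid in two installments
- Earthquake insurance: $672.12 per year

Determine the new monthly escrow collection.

$1,034.97

Ground rent: $869.52 × 2 = $1,739.04 annually
School district tax: $4,257.84 annually
Municipal property tax: $2,629.20 × 2 = $5,258.40 annually
Earthquake insurance: $672.12 annually
Combined annual = $1,739.04 + $4,257.84 + $5,258.40 + $672.12 = $11,927.40
Monthly = $11,927.40 / 12 = $993.95
Shortage spread = $492.24 ÷ 12 = $41.02/mo
Adjusted monthly = $993.95 + $41.02 = $1,034.97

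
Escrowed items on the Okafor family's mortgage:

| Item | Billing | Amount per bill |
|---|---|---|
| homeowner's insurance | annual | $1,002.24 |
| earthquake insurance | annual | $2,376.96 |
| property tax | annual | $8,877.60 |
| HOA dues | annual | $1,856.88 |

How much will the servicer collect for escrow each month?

$1,176.14

Homeowner's insurance = $1,002.24 per year
Earthquake insurance = $2,376.96 per year
Property tax = $8,877.60 per year
HOA dues = $1,856.88 per year
Total annual escrow = $14,113.68
Base monthly escrow = $14,113.68 / 12 = $1,176.14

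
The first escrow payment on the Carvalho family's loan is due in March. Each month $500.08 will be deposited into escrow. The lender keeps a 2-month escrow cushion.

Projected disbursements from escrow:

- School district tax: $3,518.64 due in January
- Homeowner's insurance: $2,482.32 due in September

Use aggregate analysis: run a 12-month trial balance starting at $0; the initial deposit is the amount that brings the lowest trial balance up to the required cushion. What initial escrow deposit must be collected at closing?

$1,500.24

Cushion = 2 × $500.08 = $1,000.16
Trial balance (start $0, +$500.08 each month, − disbursements):
  Mar: +$500.08 → $500.08
  Apr: +$500.08 → $1,000.16
  May: +$500.08 → $1,500.24
  Jun: +$500.08 → $2,000.32
  Jul: +$500.08 → $2,500.40
  Aug: +$500.08 → $3,000.48
  Sep: +$500.08 − $2,482.32 → $1,018.24
  Oct: +$500.08 → $1,518.32
  Nov: +$500.08 → $2,018.40
  Dec: +$500.08 → $2,518.48
  Jan: +$500.08 − $3,518.64 → -$500.08
  Feb: +$500.08 → $0.00
Lowest trial balance = -$500.08 (Jan)
Initial deposit = cushion − low point = $1,000.16 − (-$500.08) = $1,500.24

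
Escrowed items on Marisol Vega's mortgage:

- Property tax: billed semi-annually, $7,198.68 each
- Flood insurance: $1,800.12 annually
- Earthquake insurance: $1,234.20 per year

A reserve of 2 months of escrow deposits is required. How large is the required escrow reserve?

$2,905.28

Property tax: $7,198.68 × 2 = $14,397.36/yr
Flood insurance: $1,800.12/yr
Earthquake insurance: $1,234.20/yr
Total annual escrow = $14,397.36 + $1,800.12 + $1,234.20 = $17,431.68
Monthly = $17,431.68 ÷ 12 = $1,452.64
Required cushion = 2 × $1,452.64 = $2,905.28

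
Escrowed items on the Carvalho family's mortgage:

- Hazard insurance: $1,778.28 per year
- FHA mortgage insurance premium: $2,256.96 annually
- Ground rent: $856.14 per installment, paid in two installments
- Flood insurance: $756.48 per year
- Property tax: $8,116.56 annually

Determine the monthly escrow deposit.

Hazard insurance — $1,778.28/yr
FHA mortgage insurance premium — $2,256.96/yr
Ground rent — $856.14 × 2 = $1,712.28/yr
Flood insurance — $756.48/yr
Property tax — $8,116.56/yr
Yearly total = $14,620.56
Monthly = $14,620.56 / 12 = $1,218.38

$1,218.38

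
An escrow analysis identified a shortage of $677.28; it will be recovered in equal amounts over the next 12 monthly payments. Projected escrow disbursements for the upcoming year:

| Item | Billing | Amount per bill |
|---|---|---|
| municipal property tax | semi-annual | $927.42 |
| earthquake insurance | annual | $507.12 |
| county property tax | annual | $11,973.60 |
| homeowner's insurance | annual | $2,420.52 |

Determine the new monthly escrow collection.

$1,452.78

Municipal property tax = $927.42 × 2 = $1,854.84/yr
Earthquake insurance = $507.12/yr
County property tax = $11,973.60/yr
Homeowner's insurance = $2,420.52/yr
Total per year = $1,854.84 + $507.12 + $11,973.60 + $2,420.52 = $16,756.08
Monthly escrow = $16,756.08 / 12 = $1,396.34
Shortage spread = $677.28 ÷ 12 = $56.44/mo
Adjusted monthly = $1,396.34 + $56.44 = $1,452.78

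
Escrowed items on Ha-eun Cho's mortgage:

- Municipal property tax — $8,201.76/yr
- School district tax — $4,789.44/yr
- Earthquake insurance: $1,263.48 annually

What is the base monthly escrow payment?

$1,187.89

Municipal property tax: $8,201.76/yr
School district tax: $4,789.44/yr
Earthquake insurance: $1,263.48/yr
Total annual escrow = $8,201.76 + $4,789.44 + $1,263.48 = $14,254.68
Monthly = $14,254.68 / 12 = $1,187.89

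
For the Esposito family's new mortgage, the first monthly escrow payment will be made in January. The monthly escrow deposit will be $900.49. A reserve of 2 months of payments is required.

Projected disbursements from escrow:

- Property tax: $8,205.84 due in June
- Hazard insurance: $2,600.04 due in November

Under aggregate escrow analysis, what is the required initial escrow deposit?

Cushion = 2 × $900.49 = $1,800.98
Trial balance (start $0, +$900.49 each month, − disbursements):
  Jan: +$900.49 → $900.49
  Feb: +$900.49 → $1,800.98
  Mar: +$900.49 → $2,701.47
  Apr: +$900.49 → $3,601.96
  May: +$900.49 → $4,502.45
  Jun: +$900.49 − $8,205.84 → -$2,802.90
  Jul: +$900.49 → -$1,902.41
  Aug: +$900.49 → -$1,001.92
  Sep: +$900.49 → -$101.43
  Oct: +$900.49 → $799.06
  Nov: +$900.49 − $2,600.04 → -$900.49
  Dec: +$900.49 → $0.00
Lowest trial balance = -$2,802.90 (Jun)
Initial deposit = cushion − low point = $1,800.98 − (-$2,802.90) = $4,603.88

$4,603.88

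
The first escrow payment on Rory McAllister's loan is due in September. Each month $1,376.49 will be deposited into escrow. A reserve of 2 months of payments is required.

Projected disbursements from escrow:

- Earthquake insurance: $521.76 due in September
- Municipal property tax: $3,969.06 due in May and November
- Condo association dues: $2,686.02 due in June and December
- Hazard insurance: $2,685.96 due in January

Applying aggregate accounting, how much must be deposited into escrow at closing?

$5,733.33

Cushion = 2 × $1,376.49 = $2,752.98
Trial balance (start $0, +$1,376.49 each month, − disbursements):
  Sep: +$1,376.49 − $521.76 → $854.73
  Oct: +$1,376.49 → $2,231.22
  Nov: +$1,376.49 − $3,969.06 → -$361.35
  Dec: +$1,376.49 − $2,686.02 → -$1,670.88
  Jan: +$1,376.49 − $2,685.96 → -$2,980.35
  Feb: +$1,376.49 → -$1,603.86
  Mar: +$1,376.49 → -$227.37
  Apr: +$1,376.49 → $1,149.12
  May: +$1,376.49 − $3,969.06 → -$1,443.45
  Jun: +$1,376.49 − $2,686.02 → -$2,752.98
  Jul: +$1,376.49 → -$1,376.49
  Aug: +$1,376.49 → $0.00
Lowest trial balance = -$2,980.35 (Jan)
Initial deposit = cushion − low point = $2,752.98 − (-$2,980.35) = $5,733.33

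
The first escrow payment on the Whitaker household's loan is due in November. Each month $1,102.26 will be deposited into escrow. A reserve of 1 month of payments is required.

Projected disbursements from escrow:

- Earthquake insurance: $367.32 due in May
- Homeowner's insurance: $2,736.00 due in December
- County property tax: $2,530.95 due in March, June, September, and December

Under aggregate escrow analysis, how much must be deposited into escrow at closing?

Cushion = 1 × $1,102.26 = $1,102.26
Trial balance (start $0, +$1,102.26 each month, − disbursements):
  Nov: +$1,102.26 → $1,102.26
  Dec: +$1,102.26 − $5,266.95 → -$3,062.43
  Jan: +$1,102.26 → -$1,960.17
  Feb: +$1,102.26 → -$857.91
  Mar: +$1,102.26 − $2,530.95 → -$2,286.60
  Apr: +$1,102.26 → -$1,184.34
  May: +$1,102.26 − $367.32 → -$449.40
  Jun: +$1,102.26 − $2,530.95 → -$1,878.09
  Jul: +$1,102.26 → -$775.83
  Aug: +$1,102.26 → $326.43
  Sep: +$1,102.26 − $2,530.95 → -$1,102.26
  Oct: +$1,102.26 → $0.00
Lowest trial balance = -$3,062.43 (Dec)
Initial deposit = cushion − low point = $1,102.26 − (-$3,062.43) = $4,164.69

$4,164.69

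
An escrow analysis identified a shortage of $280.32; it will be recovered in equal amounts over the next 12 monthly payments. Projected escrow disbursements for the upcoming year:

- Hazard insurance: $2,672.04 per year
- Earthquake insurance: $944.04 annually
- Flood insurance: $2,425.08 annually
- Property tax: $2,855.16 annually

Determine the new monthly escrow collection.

Hazard insurance: $2,672.04 per year
Earthquake insurance: $944.04 per year
Flood insurance: $2,425.08 per year
Property tax: $2,855.16 per year
Annual escrow total = $2,672.04 + $944.04 + $2,425.08 + $2,855.16 = $8,896.32
Monthly escrow = $8,896.32 ÷ 12 = $741.36
Monthly shortage recovery: $280.32 ÷ 12 = $23.36
New monthly escrow = $741.36 + $23.36 = $764.72

$764.72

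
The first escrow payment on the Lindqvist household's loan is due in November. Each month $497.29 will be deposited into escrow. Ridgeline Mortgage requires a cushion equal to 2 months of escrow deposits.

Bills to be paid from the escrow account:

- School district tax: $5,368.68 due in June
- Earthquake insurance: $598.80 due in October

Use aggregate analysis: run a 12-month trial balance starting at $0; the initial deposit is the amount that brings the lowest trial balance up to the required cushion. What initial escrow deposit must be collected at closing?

$2,384.94

Cushion = 2 × $497.29 = $994.58
Trial balance (start $0, +$497.29 each month, − disbursements):
  Nov: +$497.29 → $497.29
  Dec: +$497.29 → $994.58
  Jan: +$497.29 → $1,491.87
  Feb: +$497.29 → $1,989.16
  Mar: +$497.29 → $2,486.45
  Apr: +$497.29 → $2,983.74
  May: +$497.29 → $3,481.03
  Jun: +$497.29 − $5,368.68 → -$1,390.36
  Jul: +$497.29 → -$893.07
  Aug: +$497.29 → -$395.78
  Sep: +$497.29 → $101.51
  Oct: +$497.29 − $598.80 → $0.00
Lowest trial balance = -$1,390.36 (Jun)
Initial deposit = cushion − low point = $994.58 − (-$1,390.36) = $2,384.94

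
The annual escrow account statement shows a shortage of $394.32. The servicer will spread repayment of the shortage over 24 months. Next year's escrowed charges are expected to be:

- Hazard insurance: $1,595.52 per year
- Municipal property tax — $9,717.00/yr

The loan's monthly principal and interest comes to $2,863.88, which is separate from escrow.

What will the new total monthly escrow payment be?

Hazard insurance: $1,595.52/yr
Municipal property tax: $9,717.00/yr
Total annual escrow = $11,312.52
Base monthly escrow = $11,312.52 ÷ 12 = $942.71
Shortage spread = $394.32 ÷ 24 = $16.43/mo
New monthly escrow = $942.71 + $16.43 = $959.14

$959.14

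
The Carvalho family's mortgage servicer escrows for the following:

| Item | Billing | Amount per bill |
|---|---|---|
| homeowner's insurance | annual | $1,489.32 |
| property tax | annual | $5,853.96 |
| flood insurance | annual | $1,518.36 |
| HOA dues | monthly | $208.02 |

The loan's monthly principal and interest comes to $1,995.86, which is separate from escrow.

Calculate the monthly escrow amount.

$946.49

Homeowner's insurance = $1,489.32
Property tax = $5,853.96
Flood insurance = $1,518.36
HOA dues = $208.02 × 12 = $2,496.24
Total per year = $1,489.32 + $5,853.96 + $1,518.36 + $2,496.24 = $11,357.88
Per month = $11,357.88 ÷ 12 = $946.49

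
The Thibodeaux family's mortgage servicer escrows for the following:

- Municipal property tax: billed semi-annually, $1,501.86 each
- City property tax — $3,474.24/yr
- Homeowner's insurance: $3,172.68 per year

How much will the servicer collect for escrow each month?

$804.22

Municipal property tax — $1,501.86 × 2 = $3,003.72/yr
City property tax — $3,474.24/yr
Homeowner's insurance — $3,172.68/yr
Yearly total = $9,650.64
Base monthly escrow = $9,650.64 / 12 = $804.22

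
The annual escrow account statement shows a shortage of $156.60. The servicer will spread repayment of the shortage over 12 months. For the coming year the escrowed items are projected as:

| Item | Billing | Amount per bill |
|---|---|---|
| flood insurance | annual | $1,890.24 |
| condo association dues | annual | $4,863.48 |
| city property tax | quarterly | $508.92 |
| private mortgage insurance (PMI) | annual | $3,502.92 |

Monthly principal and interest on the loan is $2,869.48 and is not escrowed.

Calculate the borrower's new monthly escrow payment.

$1,037.41

Flood insurance = $1,890.24/yr
Condo association dues = $4,863.48/yr
City property tax = $508.92 × 4 = $2,035.68/yr
Private mortgage insurance (PMI) = $3,502.92/yr
Total annual escrow = $12,292.32
Monthly = $12,292.32 / 12 = $1,024.36
Shortage spread = $156.60 ÷ 12 = $13.05/mo
New monthly escrow = $1,024.36 + $13.05 = $1,037.41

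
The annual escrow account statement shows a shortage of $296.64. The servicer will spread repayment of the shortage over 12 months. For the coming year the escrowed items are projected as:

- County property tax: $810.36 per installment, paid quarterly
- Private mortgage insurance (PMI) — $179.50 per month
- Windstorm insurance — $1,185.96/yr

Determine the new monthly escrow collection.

County property tax: $810.36 × 4 = $3,241.44/yr
Private mortgage insurance (PMI): $179.50 × 12 = $2,154.00/yr
Windstorm insurance: $1,185.96/yr
Yearly total = $6,581.40
Monthly = $6,581.40 ÷ 12 = $548.45
Shortage spread = $296.64 ÷ 12 = $24.72/mo
New monthly escrow = $548.45 + $24.72 = $573.17

$573.17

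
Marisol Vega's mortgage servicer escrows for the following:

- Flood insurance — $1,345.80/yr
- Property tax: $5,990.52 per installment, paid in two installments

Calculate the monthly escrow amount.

Flood insurance = $1,345.80 annually
Property tax = $5,990.52 × 2 = $11,981.04 annually
Total annual escrow = $1,345.80 + $11,981.04 = $13,326.84
Base monthly escrow = $13,326.84 ÷ 12 = $1,110.57

$1,110.57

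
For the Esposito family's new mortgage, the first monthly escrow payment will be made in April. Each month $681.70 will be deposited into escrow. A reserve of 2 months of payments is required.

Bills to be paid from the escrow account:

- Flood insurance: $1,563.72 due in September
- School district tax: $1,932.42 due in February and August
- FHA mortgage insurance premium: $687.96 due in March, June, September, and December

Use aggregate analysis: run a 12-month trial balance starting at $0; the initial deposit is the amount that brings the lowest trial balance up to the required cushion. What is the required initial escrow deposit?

Cushion = 2 × $681.70 = $1,363.40
Trial balance (start $0, +$681.70 each month, − disbursements):
  Apr: +$681.70 → $681.70
  May: +$681.70 → $1,363.40
  Jun: +$681.70 − $687.96 → $1,357.14
  Jul: +$681.70 → $2,038.84
  Aug: +$681.70 − $1,932.42 → $788.12
  Sep: +$681.70 − $2,251.68 → -$781.86
  Oct: +$681.70 → -$100.16
  Nov: +$681.70 → $581.54
  Dec: +$681.70 − $687.96 → $575.28
  Jan: +$681.70 → $1,256.98
  Feb: +$681.70 − $1,932.42 → $6.26
  Mar: +$681.70 − $687.96 → $0.00
Lowest trial balance = -$781.86 (Sep)
Initial deposit = cushion − low point = $1,363.40 − (-$781.86) = $2,145.26

$2,145.26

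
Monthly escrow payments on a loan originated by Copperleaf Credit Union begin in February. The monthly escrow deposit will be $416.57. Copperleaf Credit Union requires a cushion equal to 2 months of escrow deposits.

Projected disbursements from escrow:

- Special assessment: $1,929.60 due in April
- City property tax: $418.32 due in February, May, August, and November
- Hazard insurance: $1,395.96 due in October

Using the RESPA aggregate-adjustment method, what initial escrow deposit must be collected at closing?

$1,933.10

Cushion = 2 × $416.57 = $833.14
Trial balance (start $0, +$416.57 each month, − disbursements):
  Feb: +$416.57 − $418.32 → -$1.75
  Mar: +$416.57 → $414.82
  Apr: +$416.57 − $1,929.60 → -$1,098.21
  May: +$416.57 − $418.32 → -$1,099.96
  Jun: +$416.57 → -$683.39
  Jul: +$416.57 → -$266.82
  Aug: +$416.57 − $418.32 → -$268.57
  Sep: +$416.57 → $148.00
  Oct: +$416.57 − $1,395.96 → -$831.39
  Nov: +$416.57 − $418.32 → -$833.14
  Dec: +$416.57 → -$416.57
  Jan: +$416.57 → $0.00
Lowest trial balance = -$1,099.96 (May)
Initial deposit = cushion − low point = $833.14 − (-$1,099.96) = $1,933.10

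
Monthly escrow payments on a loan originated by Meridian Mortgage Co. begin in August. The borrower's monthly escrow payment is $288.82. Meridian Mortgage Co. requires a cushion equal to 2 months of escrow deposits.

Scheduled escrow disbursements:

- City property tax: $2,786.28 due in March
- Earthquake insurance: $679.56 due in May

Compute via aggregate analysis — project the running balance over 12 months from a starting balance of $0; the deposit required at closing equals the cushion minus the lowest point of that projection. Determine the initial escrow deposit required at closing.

Cushion = 2 × $288.82 = $577.64
Trial balance (start $0, +$288.82 each month, − disbursements):
  Aug: +$288.82 → $288.82
  Sep: +$288.82 → $577.64
  Oct: +$288.82 → $866.46
  Nov: +$288.82 → $1,155.28
  Dec: +$288.82 → $1,444.10
  Jan: +$288.82 → $1,732.92
  Feb: +$288.82 → $2,021.74
  Mar: +$288.82 − $2,786.28 → -$475.72
  Apr: +$288.82 → -$186.90
  May: +$288.82 − $679.56 → -$577.64
  Jun: +$288.82 → -$288.82
  Jul: +$288.82 → $0.00
Lowest trial balance = -$577.64 (May)
Initial deposit = cushion − low point = $577.64 − (-$577.64) = $1,155.28

$1,155.28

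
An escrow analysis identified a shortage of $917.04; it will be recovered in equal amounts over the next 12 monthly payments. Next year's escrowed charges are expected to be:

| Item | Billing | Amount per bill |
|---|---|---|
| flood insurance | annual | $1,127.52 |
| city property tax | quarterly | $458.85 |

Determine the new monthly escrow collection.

Flood insurance: $1,127.52
City property tax: $458.85 × 4 = $1,835.40
Yearly total = $1,127.52 + $1,835.40 = $2,962.92
Base monthly escrow = $2,962.92 ÷ 12 = $246.91
Shortage spread = $917.04 ÷ 12 = $76.42/mo
Adjusted monthly = $246.91 + $76.42 = $323.33

$323.33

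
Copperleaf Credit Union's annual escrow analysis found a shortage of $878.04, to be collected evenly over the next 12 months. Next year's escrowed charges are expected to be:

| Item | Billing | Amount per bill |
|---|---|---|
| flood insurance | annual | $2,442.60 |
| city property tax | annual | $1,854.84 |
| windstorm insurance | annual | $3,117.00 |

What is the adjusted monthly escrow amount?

$691.04

Flood insurance = $2,442.60
City property tax = $1,854.84
Windstorm insurance = $3,117.00
Total annual escrow = $2,442.60 + $1,854.84 + $3,117.00 = $7,414.44
Monthly = $7,414.44 ÷ 12 = $617.87
Monthly shortage recovery: $878.04 / 12 = $73.17
New monthly escrow = $617.87 + $73.17 = $691.04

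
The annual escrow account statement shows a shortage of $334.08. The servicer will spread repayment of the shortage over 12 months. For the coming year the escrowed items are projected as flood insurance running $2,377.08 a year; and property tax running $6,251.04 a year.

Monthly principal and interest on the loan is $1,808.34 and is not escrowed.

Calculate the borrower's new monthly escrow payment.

Flood insurance: $2,377.08/yr
Property tax: $6,251.04/yr
Combined annual = $2,377.08 + $6,251.04 = $8,628.12
Monthly escrow = $8,628.12 ÷ 12 = $719.01
Monthly shortage recovery: $334.08 ÷ 12 = $27.84
Adjusted monthly = $719.01 + $27.84 = $746.85

$746.85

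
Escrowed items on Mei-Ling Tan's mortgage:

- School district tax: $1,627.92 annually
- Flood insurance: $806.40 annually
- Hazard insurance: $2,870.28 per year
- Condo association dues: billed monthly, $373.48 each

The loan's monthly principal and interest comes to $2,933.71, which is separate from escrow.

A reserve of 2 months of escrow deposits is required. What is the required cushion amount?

$1,631.06

School district tax: $1,627.92
Flood insurance: $806.40
Hazard insurance: $2,870.28
Condo association dues: $373.48 × 12 = $4,481.76
Yearly total = $1,627.92 + $806.40 + $2,870.28 + $4,481.76 = $9,786.36
Base monthly escrow = $9,786.36 / 12 = $815.53
Required cushion = 2 × $815.53 = $1,631.06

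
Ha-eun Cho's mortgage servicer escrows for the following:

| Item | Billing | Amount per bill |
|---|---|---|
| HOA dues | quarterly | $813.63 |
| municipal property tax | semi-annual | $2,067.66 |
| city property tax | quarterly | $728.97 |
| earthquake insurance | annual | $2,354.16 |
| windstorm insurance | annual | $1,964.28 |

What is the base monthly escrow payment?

$1,218.68

HOA dues: $813.63 × 4 = $3,254.52 annually
Municipal property tax: $2,067.66 × 2 = $4,135.32 annually
City property tax: $728.97 × 4 = $2,915.88 annually
Earthquake insurance: $2,354.16 annually
Windstorm insurance: $1,964.28 annually
Combined annual = $3,254.52 + $4,135.32 + $2,915.88 + $2,354.16 + $1,964.28 = $14,624.16
Per month = $14,624.16 ÷ 12 = $1,218.68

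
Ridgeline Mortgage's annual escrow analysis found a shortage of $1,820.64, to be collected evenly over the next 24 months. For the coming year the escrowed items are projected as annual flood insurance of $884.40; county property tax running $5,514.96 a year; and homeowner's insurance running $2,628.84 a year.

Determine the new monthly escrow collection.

Flood insurance = $884.40
County property tax = $5,514.96
Homeowner's insurance = $2,628.84
Total per year = $884.40 + $5,514.96 + $2,628.84 = $9,028.20
Monthly = $9,028.20 / 12 = $752.35
Shortage per month = $1,820.64 / 24 = $75.86
New monthly escrow = $752.35 + $75.86 = $828.21

$828.21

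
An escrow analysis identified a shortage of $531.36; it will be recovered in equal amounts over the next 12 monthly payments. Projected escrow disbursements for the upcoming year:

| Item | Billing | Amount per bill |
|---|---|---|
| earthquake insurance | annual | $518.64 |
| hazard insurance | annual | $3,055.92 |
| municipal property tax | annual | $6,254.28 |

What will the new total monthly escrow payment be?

Earthquake insurance: $518.64 per year
Hazard insurance: $3,055.92 per year
Municipal property tax: $6,254.28 per year
Total per year = $518.64 + $3,055.92 + $6,254.28 = $9,828.84
Monthly escrow = $9,828.84 ÷ 12 = $819.07
Monthly shortage recovery: $531.36 ÷ 12 = $44.28
Adjusted monthly = $819.07 + $44.28 = $863.35

$863.35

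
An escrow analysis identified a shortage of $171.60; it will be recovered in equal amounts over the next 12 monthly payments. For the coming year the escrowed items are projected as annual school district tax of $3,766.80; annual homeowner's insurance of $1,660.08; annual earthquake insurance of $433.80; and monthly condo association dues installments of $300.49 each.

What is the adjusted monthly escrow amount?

School district tax — $3,766.80 annually
Homeowner's insurance — $1,660.08 annually
Earthquake insurance — $433.80 annually
Condo association dues — $300.49 × 12 = $3,605.88 annually
Annual escrow total = $3,766.80 + $1,660.08 + $433.80 + $3,605.88 = $9,466.56
Per month = $9,466.56 / 12 = $788.88
Shortage per month = $171.60 ÷ 12 = $14.30
New monthly escrow = $788.88 + $14.30 = $803.18

$803.18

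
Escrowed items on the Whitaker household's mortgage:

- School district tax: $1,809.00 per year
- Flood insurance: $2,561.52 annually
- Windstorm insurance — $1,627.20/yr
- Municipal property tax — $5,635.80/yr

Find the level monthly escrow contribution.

$969.46

School district tax = $1,809.00 per year
Flood insurance = $2,561.52 per year
Windstorm insurance = $1,627.20 per year
Municipal property tax = $5,635.80 per year
Yearly total = $11,633.52
Base monthly escrow = $11,633.52 ÷ 12 = $969.46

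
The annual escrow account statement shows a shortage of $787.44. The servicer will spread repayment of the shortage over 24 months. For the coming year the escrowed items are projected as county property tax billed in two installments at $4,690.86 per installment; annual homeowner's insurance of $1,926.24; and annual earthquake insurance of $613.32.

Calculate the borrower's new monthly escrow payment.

County property tax = $4,690.86 × 2 = $9,381.72 per year
Homeowner's insurance = $1,926.24 per year
Earthquake insurance = $613.32 per year
Annual escrow total = $11,921.28
Monthly = $11,921.28 / 12 = $993.44
Shortage per month = $787.44 ÷ 24 = $32.81
Adjusted monthly = $993.44 + $32.81 = $1,026.25

$1,026.25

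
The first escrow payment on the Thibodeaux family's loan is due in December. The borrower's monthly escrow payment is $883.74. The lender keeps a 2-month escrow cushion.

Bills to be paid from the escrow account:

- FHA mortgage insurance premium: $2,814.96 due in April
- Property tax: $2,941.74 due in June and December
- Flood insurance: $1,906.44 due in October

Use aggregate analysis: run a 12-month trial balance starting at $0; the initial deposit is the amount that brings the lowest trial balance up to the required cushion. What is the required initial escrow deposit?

Cushion = 2 × $883.74 = $1,767.48
Trial balance (start $0, +$883.74 each month, − disbursements):
  Dec: +$883.74 − $2,941.74 → -$2,058.00
  Jan: +$883.74 → -$1,174.26
  Feb: +$883.74 → -$290.52
  Mar: +$883.74 → $593.22
  Apr: +$883.74 − $2,814.96 → -$1,338.00
  May: +$883.74 → -$454.26
  Jun: +$883.74 − $2,941.74 → -$2,512.26
  Jul: +$883.74 → -$1,628.52
  Aug: +$883.74 → -$744.78
  Sep: +$883.74 → $138.96
  Oct: +$883.74 − $1,906.44 → -$883.74
  Nov: +$883.74 → $0.00
Lowest trial balance = -$2,512.26 (Jun)
Initial deposit = cushion − low point = $1,767.48 − (-$2,512.26) = $4,279.74

$4,279.74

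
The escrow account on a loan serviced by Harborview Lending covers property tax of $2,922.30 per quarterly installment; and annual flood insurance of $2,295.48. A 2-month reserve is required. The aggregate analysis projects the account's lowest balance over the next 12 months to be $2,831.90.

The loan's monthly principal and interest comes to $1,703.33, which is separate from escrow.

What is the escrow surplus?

Property tax = $2,922.30 × 4 = $11,689.20 annually
Flood insurance = $2,295.48 annually
Total annual escrow = $11,689.20 + $2,295.48 = $13,984.68
Per month = $13,984.68 / 12 = $1,165.39
Cushion = 2 × $1,165.39 = $2,330.78
Excess over cushion: $2,831.90 − $2,330.78 = $501.12

$501.12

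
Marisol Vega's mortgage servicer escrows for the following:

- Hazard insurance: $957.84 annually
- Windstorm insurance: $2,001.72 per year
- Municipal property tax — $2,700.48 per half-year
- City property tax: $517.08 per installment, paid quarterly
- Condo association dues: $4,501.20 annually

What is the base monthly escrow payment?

Hazard insurance: $957.84 per year
Windstorm insurance: $2,001.72 per year
Municipal property tax: $2,700.48 × 2 = $5,400.96 per year
City property tax: $517.08 × 4 = $2,068.32 per year
Condo association dues: $4,501.20 per year
Combined annual = $14,930.04
Base monthly escrow = $14,930.04 ÷ 12 = $1,244.17

$1,244.17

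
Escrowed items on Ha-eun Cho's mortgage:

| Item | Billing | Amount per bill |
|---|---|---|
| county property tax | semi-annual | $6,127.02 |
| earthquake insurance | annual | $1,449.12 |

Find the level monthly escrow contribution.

$1,141.93

County property tax = $6,127.02 × 2 = $12,254.04/yr
Earthquake insurance = $1,449.12/yr
Total annual escrow = $13,703.16
Monthly = $13,703.16 / 12 = $1,141.93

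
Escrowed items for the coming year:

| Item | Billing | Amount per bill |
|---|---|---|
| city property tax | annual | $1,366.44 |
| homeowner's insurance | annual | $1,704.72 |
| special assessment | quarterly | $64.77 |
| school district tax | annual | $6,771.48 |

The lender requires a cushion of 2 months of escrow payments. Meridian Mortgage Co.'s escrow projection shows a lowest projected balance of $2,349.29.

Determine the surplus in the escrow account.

City property tax: $1,366.44 annually
Homeowner's insurance: $1,704.72 annually
Special assessment: $64.77 × 4 = $259.08 annually
School district tax: $6,771.48 annually
Total annual escrow = $10,101.72
Per month = $10,101.72 ÷ 12 = $841.81
Cushion = 2 × $841.81 = $1,683.62
Surplus = $2,349.29 − $1,683.62 = $665.67

$665.67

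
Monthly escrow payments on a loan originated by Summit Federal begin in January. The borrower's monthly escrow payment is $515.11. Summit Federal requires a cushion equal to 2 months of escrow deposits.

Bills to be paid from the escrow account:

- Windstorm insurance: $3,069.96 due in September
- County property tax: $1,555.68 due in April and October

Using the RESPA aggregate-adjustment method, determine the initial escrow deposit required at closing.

Cushion = 2 × $515.11 = $1,030.22
Trial balance (start $0, +$515.11 each month, − disbursements):
  Jan: +$515.11 → $515.11
  Feb: +$515.11 → $1,030.22
  Mar: +$515.11 → $1,545.33
  Apr: +$515.11 − $1,555.68 → $504.76
  May: +$515.11 → $1,019.87
  Jun: +$515.11 → $1,534.98
  Jul: +$515.11 → $2,050.09
  Aug: +$515.11 → $2,565.20
  Sep: +$515.11 − $3,069.96 → $10.35
  Oct: +$515.11 − $1,555.68 → -$1,030.22
  Nov: +$515.11 → -$515.11
  Dec: +$515.11 → $0.00
Lowest trial balance = -$1,030.22 (Oct)
Initial deposit = cushion − low point = $1,030.22 − (-$1,030.22) = $2,060.44

$2,060.44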